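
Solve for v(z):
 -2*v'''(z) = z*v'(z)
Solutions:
 v(z) = C1 + Integral(C2*airyai(-2^(2/3)*z/2) + C3*airybi(-2^(2/3)*z/2), z)


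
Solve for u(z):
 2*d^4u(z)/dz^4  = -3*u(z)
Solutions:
 u(z) = (C1*sin(6^(1/4)*z/2) + C2*cos(6^(1/4)*z/2))*exp(-6^(1/4)*z/2) + (C3*sin(6^(1/4)*z/2) + C4*cos(6^(1/4)*z/2))*exp(6^(1/4)*z/2)


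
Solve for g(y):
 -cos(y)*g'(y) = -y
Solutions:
 g(y) = C1 + Integral(y/cos(y), y)


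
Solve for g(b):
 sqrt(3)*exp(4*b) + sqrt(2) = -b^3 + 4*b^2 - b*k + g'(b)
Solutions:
 g(b) = C1 + b^4/4 - 4*b^3/3 + b^2*k/2 + sqrt(2)*b + sqrt(3)*exp(4*b)/4


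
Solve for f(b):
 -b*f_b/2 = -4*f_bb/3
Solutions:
 f(b) = C1 + C2*erfi(sqrt(3)*b/4)


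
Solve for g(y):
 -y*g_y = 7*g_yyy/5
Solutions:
 g(y) = C1 + Integral(C2*airyai(-5^(1/3)*7^(2/3)*y/7) + C3*airybi(-5^(1/3)*7^(2/3)*y/7), y)


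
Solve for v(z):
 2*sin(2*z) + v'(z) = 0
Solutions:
 v(z) = C1 + cos(2*z)


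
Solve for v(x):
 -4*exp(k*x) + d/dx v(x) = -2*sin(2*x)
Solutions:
 v(x) = C1 + cos(2*x) + 4*exp(k*x)/k


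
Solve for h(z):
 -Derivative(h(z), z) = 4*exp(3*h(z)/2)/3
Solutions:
 h(z) = 2*log(1/(C1 + 4*z))/3 + 2*log(2)/3
 h(z) = 2*log(2^(1/3)*(-1 - sqrt(3)*I)*(1/(C1 + 4*z))^(1/3)/2)
 h(z) = 2*log(2^(1/3)*(-1 + sqrt(3)*I)*(1/(C1 + 4*z))^(1/3)/2)


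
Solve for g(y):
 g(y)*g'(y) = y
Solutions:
 g(y) = -sqrt(C1 + y^2)
 g(y) = sqrt(C1 + y^2)


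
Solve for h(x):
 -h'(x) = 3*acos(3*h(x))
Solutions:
 Integral(1/acos(3*_y), (_y, h(x))) = C1 - 3*x


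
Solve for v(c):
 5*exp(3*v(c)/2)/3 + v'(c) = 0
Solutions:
 v(c) = 2*log(1/(C1 + 5*c))/3 + 2*log(2)/3
 v(c) = 2*log(2^(1/3)*(-1 - sqrt(3)*I)*(1/(C1 + 5*c))^(1/3)/2)
 v(c) = 2*log(2^(1/3)*(-1 + sqrt(3)*I)*(1/(C1 + 5*c))^(1/3)/2)


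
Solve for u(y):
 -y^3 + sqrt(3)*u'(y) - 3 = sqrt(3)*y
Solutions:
 u(y) = C1 + sqrt(3)*y^4/12 + y^2/2 + sqrt(3)*y


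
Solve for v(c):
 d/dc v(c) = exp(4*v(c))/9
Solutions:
 v(c) = log(-(-1/(C1 + 4*c))^(1/4)) + log(3)/2
 v(c) = log(-1/(C1 + 4*c))/4 + log(3)/2
 v(c) = log(-I*(-1/(C1 + 4*c))^(1/4)) + log(3)/2
 v(c) = log(I*(-1/(C1 + 4*c))^(1/4)) + log(3)/2


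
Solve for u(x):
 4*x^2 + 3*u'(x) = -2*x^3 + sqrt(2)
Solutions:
 u(x) = C1 - x^4/6 - 4*x^3/9 + sqrt(2)*x/3


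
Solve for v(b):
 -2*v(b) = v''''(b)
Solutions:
 v(b) = (C1*sin(2^(3/4)*b/2) + C2*cos(2^(3/4)*b/2))*exp(-2^(3/4)*b/2) + (C3*sin(2^(3/4)*b/2) + C4*cos(2^(3/4)*b/2))*exp(2^(3/4)*b/2)


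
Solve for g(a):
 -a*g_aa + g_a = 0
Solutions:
 g(a) = C1 + C2*a^2


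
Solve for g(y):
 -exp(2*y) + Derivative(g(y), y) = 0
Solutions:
 g(y) = C1 + exp(2*y)/2


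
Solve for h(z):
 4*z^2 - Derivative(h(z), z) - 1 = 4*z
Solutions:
 h(z) = C1 + 4*z^3/3 - 2*z^2 - z


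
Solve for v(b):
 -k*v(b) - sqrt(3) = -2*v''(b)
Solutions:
 v(b) = C1*exp(-sqrt(2)*b*sqrt(k)/2) + C2*exp(sqrt(2)*b*sqrt(k)/2) - sqrt(3)/k


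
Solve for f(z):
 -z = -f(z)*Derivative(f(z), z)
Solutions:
 f(z) = -sqrt(C1 + z^2)
 f(z) = sqrt(C1 + z^2)


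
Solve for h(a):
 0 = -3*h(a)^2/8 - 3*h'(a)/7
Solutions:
 h(a) = 8/(C1 + 7*a)


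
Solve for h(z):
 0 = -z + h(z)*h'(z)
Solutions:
 h(z) = -sqrt(C1 + z^2)
 h(z) = sqrt(C1 + z^2)


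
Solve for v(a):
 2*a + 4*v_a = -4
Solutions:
 v(a) = C1 - a^2/4 - a


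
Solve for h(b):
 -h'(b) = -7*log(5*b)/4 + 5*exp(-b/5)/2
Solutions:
 h(b) = C1 + 7*b*log(b)/4 + 7*b*(-1 + log(5))/4 + 25*exp(-b/5)/2


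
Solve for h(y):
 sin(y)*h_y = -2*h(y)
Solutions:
 h(y) = C1*(cos(y) + 1)/(cos(y) - 1)


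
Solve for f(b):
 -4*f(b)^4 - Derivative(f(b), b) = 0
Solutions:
 f(b) = (-3^(2/3) - 3*3^(1/6)*I)*(1/(C1 + 4*b))^(1/3)/6
 f(b) = (-3^(2/3) + 3*3^(1/6)*I)*(1/(C1 + 4*b))^(1/3)/6
 f(b) = (1/(C1 + 12*b))^(1/3)


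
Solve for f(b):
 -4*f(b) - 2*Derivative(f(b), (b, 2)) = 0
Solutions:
 f(b) = C1*sin(sqrt(2)*b) + C2*cos(sqrt(2)*b)


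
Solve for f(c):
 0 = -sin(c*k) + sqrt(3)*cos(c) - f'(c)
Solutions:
 f(c) = C1 + sqrt(3)*sin(c) + cos(c*k)/k


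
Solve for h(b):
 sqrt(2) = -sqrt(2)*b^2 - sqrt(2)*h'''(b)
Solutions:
 h(b) = C1 + C2*b + C3*b^2 - b^5/60 - b^3/6


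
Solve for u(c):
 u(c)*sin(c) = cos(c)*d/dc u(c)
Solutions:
 u(c) = C1/cos(c)


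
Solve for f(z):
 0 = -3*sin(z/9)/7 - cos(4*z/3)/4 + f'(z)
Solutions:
 f(z) = C1 + 3*sin(4*z/3)/16 - 27*cos(z/9)/7


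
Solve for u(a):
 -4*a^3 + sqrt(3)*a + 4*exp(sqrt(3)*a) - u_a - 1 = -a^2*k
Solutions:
 u(a) = C1 - a^4 + a^3*k/3 + sqrt(3)*a^2/2 - a + 4*sqrt(3)*exp(sqrt(3)*a)/3


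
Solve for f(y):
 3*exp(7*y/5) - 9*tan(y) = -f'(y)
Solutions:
 f(y) = C1 - 15*exp(7*y/5)/7 - 9*log(cos(y))


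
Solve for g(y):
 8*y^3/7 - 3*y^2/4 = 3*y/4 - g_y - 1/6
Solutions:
 g(y) = C1 - 2*y^4/7 + y^3/4 + 3*y^2/8 - y/6


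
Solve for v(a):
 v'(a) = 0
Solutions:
 v(a) = C1


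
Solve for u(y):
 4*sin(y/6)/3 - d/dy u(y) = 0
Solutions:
 u(y) = C1 - 8*cos(y/6)


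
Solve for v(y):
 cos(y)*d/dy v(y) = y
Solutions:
 v(y) = C1 + Integral(y/cos(y), y)


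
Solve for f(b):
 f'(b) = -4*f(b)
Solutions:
 f(b) = C1*exp(-4*b)


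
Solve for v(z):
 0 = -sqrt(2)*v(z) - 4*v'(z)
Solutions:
 v(z) = C1*exp(-sqrt(2)*z/4)


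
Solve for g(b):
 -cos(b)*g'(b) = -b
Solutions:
 g(b) = C1 + Integral(b/cos(b), b)


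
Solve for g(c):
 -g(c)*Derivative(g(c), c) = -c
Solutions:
 g(c) = -sqrt(C1 + c^2)
 g(c) = sqrt(C1 + c^2)


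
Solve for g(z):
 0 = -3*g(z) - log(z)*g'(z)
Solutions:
 g(z) = C1*exp(-3*li(z))


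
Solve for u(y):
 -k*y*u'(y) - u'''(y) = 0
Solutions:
 u(y) = C1 + Integral(C2*airyai(y*(-k)^(1/3)) + C3*airybi(y*(-k)^(1/3)), y)


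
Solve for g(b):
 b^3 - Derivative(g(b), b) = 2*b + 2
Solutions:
 g(b) = C1 + b^4/4 - b^2 - 2*b


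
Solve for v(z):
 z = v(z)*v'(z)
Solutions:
 v(z) = -sqrt(C1 + z^2)
 v(z) = sqrt(C1 + z^2)


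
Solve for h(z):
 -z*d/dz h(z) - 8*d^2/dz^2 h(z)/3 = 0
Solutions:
 h(z) = C1 + C2*erf(sqrt(3)*z/4)


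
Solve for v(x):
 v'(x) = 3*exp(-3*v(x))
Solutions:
 v(x) = log(C1 + 9*x)/3
 v(x) = log((-3^(1/3) - 3^(5/6)*I)*(C1 + 3*x)^(1/3)/2)
 v(x) = log((-3^(1/3) + 3^(5/6)*I)*(C1 + 3*x)^(1/3)/2)


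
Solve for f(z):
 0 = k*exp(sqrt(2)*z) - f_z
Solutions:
 f(z) = C1 + sqrt(2)*k*exp(sqrt(2)*z)/2


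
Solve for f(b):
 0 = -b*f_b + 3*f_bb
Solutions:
 f(b) = C1 + C2*erfi(sqrt(6)*b/6)


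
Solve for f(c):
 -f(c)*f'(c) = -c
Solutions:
 f(c) = -sqrt(C1 + c^2)
 f(c) = sqrt(C1 + c^2)


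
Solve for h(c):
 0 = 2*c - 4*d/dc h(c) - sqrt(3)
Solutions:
 h(c) = C1 + c^2/4 - sqrt(3)*c/4


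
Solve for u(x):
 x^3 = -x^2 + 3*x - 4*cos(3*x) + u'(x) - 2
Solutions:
 u(x) = C1 + x^4/4 + x^3/3 - 3*x^2/2 + 2*x + 4*sin(3*x)/3


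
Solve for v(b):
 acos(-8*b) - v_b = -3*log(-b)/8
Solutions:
 v(b) = C1 + 3*b*log(-b)/8 + b*acos(-8*b) - 3*b/8 + sqrt(1 - 64*b^2)/8


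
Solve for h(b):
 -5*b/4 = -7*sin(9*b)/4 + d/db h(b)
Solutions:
 h(b) = C1 - 5*b^2/8 - 7*cos(9*b)/36


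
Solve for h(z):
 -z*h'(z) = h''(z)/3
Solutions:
 h(z) = C1 + C2*erf(sqrt(6)*z/2)


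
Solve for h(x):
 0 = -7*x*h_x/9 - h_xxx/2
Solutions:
 h(x) = C1 + Integral(C2*airyai(-42^(1/3)*x/3) + C3*airybi(-42^(1/3)*x/3), x)


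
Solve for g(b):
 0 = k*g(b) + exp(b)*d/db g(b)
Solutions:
 g(b) = C1*exp(k*exp(-b))


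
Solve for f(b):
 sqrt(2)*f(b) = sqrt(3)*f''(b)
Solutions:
 f(b) = C1*exp(-2^(1/4)*3^(3/4)*b/3) + C2*exp(2^(1/4)*3^(3/4)*b/3)


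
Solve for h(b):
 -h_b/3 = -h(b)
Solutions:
 h(b) = C1*exp(3*b)


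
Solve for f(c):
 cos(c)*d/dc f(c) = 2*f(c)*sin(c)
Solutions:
 f(c) = C1/cos(c)^2


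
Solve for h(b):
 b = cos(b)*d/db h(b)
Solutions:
 h(b) = C1 + Integral(b/cos(b), b)


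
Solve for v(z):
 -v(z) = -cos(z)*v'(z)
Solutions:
 v(z) = C1*sqrt(sin(z) + 1)/sqrt(sin(z) - 1)


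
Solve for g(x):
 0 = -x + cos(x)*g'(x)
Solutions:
 g(x) = C1 + Integral(x/cos(x), x)


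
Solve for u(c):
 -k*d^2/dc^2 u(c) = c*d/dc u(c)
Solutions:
 u(c) = C1 + C2*sqrt(k)*erf(sqrt(2)*c*sqrt(1/k)/2)


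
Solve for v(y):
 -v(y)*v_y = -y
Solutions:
 v(y) = -sqrt(C1 + y^2)
 v(y) = sqrt(C1 + y^2)


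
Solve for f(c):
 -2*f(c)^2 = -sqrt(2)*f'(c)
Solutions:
 f(c) = -1/(C1 + sqrt(2)*c)


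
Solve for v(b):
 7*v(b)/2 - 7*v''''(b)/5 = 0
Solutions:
 v(b) = C1*exp(-2^(3/4)*5^(1/4)*b/2) + C2*exp(2^(3/4)*5^(1/4)*b/2) + C3*sin(2^(3/4)*5^(1/4)*b/2) + C4*cos(2^(3/4)*5^(1/4)*b/2)


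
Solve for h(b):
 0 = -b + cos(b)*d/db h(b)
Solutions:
 h(b) = C1 + Integral(b/cos(b), b)


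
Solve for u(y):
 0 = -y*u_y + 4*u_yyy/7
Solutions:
 u(y) = C1 + Integral(C2*airyai(14^(1/3)*y/2) + C3*airybi(14^(1/3)*y/2), y)


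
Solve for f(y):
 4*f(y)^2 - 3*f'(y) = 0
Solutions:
 f(y) = -3/(C1 + 4*y)


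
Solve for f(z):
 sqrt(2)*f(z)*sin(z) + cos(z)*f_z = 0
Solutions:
 f(z) = C1*cos(z)^(sqrt(2))


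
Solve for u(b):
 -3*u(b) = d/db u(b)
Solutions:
 u(b) = C1*exp(-3*b)


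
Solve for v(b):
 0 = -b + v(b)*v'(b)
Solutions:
 v(b) = -sqrt(C1 + b^2)
 v(b) = sqrt(C1 + b^2)


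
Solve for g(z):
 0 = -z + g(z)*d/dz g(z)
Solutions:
 g(z) = -sqrt(C1 + z^2)
 g(z) = sqrt(C1 + z^2)


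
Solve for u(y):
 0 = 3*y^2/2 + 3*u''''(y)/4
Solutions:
 u(y) = C1 + C2*y + C3*y^2 + C4*y^3 - y^6/180


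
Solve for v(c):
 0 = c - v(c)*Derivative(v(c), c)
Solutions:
 v(c) = -sqrt(C1 + c^2)
 v(c) = sqrt(C1 + c^2)


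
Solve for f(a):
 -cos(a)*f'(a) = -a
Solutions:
 f(a) = C1 + Integral(a/cos(a), a)


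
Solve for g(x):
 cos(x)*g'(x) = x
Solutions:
 g(x) = C1 + Integral(x/cos(x), x)


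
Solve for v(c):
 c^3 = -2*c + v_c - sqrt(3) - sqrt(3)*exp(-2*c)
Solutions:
 v(c) = C1 + c^4/4 + c^2 + sqrt(3)*c - sqrt(3)*exp(-2*c)/2


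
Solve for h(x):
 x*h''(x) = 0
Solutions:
 h(x) = C1 + C2*x


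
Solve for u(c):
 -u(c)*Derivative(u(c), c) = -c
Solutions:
 u(c) = -sqrt(C1 + c^2)
 u(c) = sqrt(C1 + c^2)


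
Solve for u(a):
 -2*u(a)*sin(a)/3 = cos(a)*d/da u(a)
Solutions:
 u(a) = C1*cos(a)^(2/3)


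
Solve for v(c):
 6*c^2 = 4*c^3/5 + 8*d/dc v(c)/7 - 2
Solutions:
 v(c) = C1 - 7*c^4/40 + 7*c^3/4 + 7*c/4


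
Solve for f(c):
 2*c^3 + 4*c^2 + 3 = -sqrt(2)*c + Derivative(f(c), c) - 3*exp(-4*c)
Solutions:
 f(c) = C1 + c^4/2 + 4*c^3/3 + sqrt(2)*c^2/2 + 3*c - 3*exp(-4*c)/4


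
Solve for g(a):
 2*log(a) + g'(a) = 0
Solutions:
 g(a) = C1 - 2*a*log(a) + 2*a


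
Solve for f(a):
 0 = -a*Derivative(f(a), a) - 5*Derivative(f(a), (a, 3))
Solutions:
 f(a) = C1 + Integral(C2*airyai(-5^(2/3)*a/5) + C3*airybi(-5^(2/3)*a/5), a)


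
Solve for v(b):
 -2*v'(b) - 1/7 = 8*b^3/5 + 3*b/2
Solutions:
 v(b) = C1 - b^4/5 - 3*b^2/8 - b/14


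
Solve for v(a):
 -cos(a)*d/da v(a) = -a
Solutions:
 v(a) = C1 + Integral(a/cos(a), a)


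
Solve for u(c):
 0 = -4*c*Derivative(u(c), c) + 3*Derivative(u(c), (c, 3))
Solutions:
 u(c) = C1 + Integral(C2*airyai(6^(2/3)*c/3) + C3*airybi(6^(2/3)*c/3), c)


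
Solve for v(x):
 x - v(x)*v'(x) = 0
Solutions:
 v(x) = -sqrt(C1 + x^2)
 v(x) = sqrt(C1 + x^2)


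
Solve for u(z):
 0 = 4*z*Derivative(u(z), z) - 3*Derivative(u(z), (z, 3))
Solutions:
 u(z) = C1 + Integral(C2*airyai(6^(2/3)*z/3) + C3*airybi(6^(2/3)*z/3), z)


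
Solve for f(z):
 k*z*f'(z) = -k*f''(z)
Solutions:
 f(z) = C1 + C2*erf(sqrt(2)*z/2)


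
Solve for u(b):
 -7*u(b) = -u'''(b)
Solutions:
 u(b) = C3*exp(7^(1/3)*b) + (C1*sin(sqrt(3)*7^(1/3)*b/2) + C2*cos(sqrt(3)*7^(1/3)*b/2))*exp(-7^(1/3)*b/2)


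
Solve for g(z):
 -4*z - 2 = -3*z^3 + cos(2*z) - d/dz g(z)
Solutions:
 g(z) = C1 - 3*z^4/4 + 2*z^2 + 2*z + sin(2*z)/2


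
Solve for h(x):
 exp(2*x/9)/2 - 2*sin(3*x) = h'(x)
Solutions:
 h(x) = C1 + 9*exp(2*x/9)/4 + 2*cos(3*x)/3


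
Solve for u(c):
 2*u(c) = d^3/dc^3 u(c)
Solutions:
 u(c) = C3*exp(2^(1/3)*c) + (C1*sin(2^(1/3)*sqrt(3)*c/2) + C2*cos(2^(1/3)*sqrt(3)*c/2))*exp(-2^(1/3)*c/2)


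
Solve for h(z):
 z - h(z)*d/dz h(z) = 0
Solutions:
 h(z) = -sqrt(C1 + z^2)
 h(z) = sqrt(C1 + z^2)


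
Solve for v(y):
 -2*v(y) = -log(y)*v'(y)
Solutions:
 v(y) = C1*exp(2*li(y))


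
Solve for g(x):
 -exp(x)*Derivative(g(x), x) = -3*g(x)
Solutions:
 g(x) = C1*exp(-3*exp(-x))


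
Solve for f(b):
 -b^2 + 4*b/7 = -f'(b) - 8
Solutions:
 f(b) = C1 + b^3/3 - 2*b^2/7 - 8*b


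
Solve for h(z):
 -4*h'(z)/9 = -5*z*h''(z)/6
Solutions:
 h(z) = C1 + C2*z^(23/15)


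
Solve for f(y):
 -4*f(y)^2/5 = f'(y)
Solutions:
 f(y) = 5/(C1 + 4*y)


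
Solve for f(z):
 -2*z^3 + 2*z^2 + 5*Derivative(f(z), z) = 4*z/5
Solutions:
 f(z) = C1 + z^4/10 - 2*z^3/15 + 2*z^2/25


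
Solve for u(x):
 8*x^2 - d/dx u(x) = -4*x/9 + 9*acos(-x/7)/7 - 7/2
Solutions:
 u(x) = C1 + 8*x^3/3 + 2*x^2/9 - 9*x*acos(-x/7)/7 + 7*x/2 - 9*sqrt(49 - x^2)/7


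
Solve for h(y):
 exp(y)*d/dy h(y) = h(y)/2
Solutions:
 h(y) = C1*exp(-exp(-y)/2)


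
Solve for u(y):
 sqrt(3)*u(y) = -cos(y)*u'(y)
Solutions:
 u(y) = C1*(sin(y) - 1)^(sqrt(3)/2)/(sin(y) + 1)^(sqrt(3)/2)


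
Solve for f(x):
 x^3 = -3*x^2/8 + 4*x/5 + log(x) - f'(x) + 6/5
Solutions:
 f(x) = C1 - x^4/4 - x^3/8 + 2*x^2/5 + x*log(x) + x/5


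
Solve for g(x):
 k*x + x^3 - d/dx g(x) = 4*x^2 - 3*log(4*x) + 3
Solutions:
 g(x) = C1 + k*x^2/2 + x^4/4 - 4*x^3/3 + 3*x*log(x) - 6*x + x*log(64)


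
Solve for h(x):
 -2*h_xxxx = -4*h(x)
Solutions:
 h(x) = C1*exp(-2^(1/4)*x) + C2*exp(2^(1/4)*x) + C3*sin(2^(1/4)*x) + C4*cos(2^(1/4)*x)


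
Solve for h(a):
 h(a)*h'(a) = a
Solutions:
 h(a) = -sqrt(C1 + a^2)
 h(a) = sqrt(C1 + a^2)


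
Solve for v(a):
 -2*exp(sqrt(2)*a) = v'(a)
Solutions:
 v(a) = C1 - sqrt(2)*exp(sqrt(2)*a)


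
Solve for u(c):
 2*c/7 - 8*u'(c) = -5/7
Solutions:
 u(c) = C1 + c^2/56 + 5*c/56


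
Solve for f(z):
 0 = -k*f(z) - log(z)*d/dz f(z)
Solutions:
 f(z) = C1*exp(-k*li(z))


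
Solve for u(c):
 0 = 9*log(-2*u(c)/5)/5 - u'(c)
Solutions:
 -5*Integral(1/(log(-_y) - log(5) + log(2)), (_y, u(c)))/9 = C1 - c


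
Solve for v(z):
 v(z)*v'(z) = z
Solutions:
 v(z) = -sqrt(C1 + z^2)
 v(z) = sqrt(C1 + z^2)


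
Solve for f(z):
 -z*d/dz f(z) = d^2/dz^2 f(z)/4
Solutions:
 f(z) = C1 + C2*erf(sqrt(2)*z)


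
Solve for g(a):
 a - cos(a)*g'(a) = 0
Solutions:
 g(a) = C1 + Integral(a/cos(a), a)


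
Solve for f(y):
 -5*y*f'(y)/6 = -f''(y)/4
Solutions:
 f(y) = C1 + C2*erfi(sqrt(15)*y/3)


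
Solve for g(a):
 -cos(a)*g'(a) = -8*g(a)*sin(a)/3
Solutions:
 g(a) = C1/cos(a)^(8/3)


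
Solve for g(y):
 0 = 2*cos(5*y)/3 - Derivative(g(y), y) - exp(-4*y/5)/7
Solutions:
 g(y) = C1 + 2*sin(5*y)/15 + 5*exp(-4*y/5)/28


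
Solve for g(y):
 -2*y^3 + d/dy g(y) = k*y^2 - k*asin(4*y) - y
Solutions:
 g(y) = C1 + k*y^3/3 - k*(y*asin(4*y) + sqrt(1 - 16*y^2)/4) + y^4/2 - y^2/2


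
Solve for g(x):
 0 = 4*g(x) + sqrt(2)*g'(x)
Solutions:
 g(x) = C1*exp(-2*sqrt(2)*x)


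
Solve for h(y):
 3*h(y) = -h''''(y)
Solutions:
 h(y) = (C1*sin(sqrt(2)*3^(1/4)*y/2) + C2*cos(sqrt(2)*3^(1/4)*y/2))*exp(-sqrt(2)*3^(1/4)*y/2) + (C3*sin(sqrt(2)*3^(1/4)*y/2) + C4*cos(sqrt(2)*3^(1/4)*y/2))*exp(sqrt(2)*3^(1/4)*y/2)


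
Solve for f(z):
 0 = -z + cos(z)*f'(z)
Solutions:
 f(z) = C1 + Integral(z/cos(z), z)


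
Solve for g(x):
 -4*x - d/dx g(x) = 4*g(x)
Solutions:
 g(x) = C1*exp(-4*x) - x + 1/4


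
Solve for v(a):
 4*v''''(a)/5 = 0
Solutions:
 v(a) = C1 + C2*a + C3*a^2 + C4*a^3


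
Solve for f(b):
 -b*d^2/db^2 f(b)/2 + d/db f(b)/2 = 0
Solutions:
 f(b) = C1 + C2*b^2


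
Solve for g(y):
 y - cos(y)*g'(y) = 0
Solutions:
 g(y) = C1 + Integral(y/cos(y), y)


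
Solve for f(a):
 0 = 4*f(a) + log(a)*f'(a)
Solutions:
 f(a) = C1*exp(-4*li(a))


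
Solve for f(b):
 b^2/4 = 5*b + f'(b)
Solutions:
 f(b) = C1 + b^3/12 - 5*b^2/2


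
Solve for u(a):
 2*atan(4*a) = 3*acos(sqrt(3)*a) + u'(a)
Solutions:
 u(a) = C1 - 3*a*acos(sqrt(3)*a) + 2*a*atan(4*a) + sqrt(3)*sqrt(1 - 3*a^2) - log(16*a^2 + 1)/4


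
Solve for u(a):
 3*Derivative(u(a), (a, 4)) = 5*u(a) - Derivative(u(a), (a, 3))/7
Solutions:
 u(a) = C1*exp(a*(-1 + sqrt(-2352*5^(2/3)*98^(1/3)/(-1 + sqrt(3073281))^(1/3) + 1 + 42*140^(1/3)*(-1 + sqrt(3073281))^(1/3)))/84)*sin(sqrt(2)*a*sqrt(-1176*5^(2/3)*98^(1/3)/(-1 + sqrt(3073281))^(1/3) - 1 + 21*140^(1/3)*(-1 + sqrt(3073281))^(1/3) + 1/sqrt(-2352*5^(2/3)*98^(1/3)/(-1 + sqrt(3073281))^(1/3) + 1 + 42*140^(1/3)*(-1 + sqrt(3073281))^(1/3)))/84) + C2*exp(a*(-1 + sqrt(-2352*5^(2/3)*98^(1/3)/(-1 + sqrt(3073281))^(1/3) + 1 + 42*140^(1/3)*(-1 + sqrt(3073281))^(1/3)))/84)*cos(sqrt(2)*a*sqrt(-1176*5^(2/3)*98^(1/3)/(-1 + sqrt(3073281))^(1/3) - 1 + 21*140^(1/3)*(-1 + sqrt(3073281))^(1/3) + 1/sqrt(-2352*5^(2/3)*98^(1/3)/(-1 + sqrt(3073281))^(1/3) + 1 + 42*140^(1/3)*(-1 + sqrt(3073281))^(1/3)))/84) + C3*exp(a*(-1 - sqrt(-2352*5^(2/3)*98^(1/3)/(-1 + sqrt(3073281))^(1/3) + 1 + 42*140^(1/3)*(-1 + sqrt(3073281))^(1/3)) + sqrt(2)*sqrt(-21*140^(1/3)*(-1 + sqrt(3073281))^(1/3) + 1 + 1176*5^(2/3)*98^(1/3)/(-1 + sqrt(3073281))^(1/3) + 1/sqrt(-2352*5^(2/3)*98^(1/3)/(-1 + sqrt(3073281))^(1/3) + 1 + 42*140^(1/3)*(-1 + sqrt(3073281))^(1/3))))/84) + C4*exp(-a*(sqrt(-2352*5^(2/3)*98^(1/3)/(-1 + sqrt(3073281))^(1/3) + 1 + 42*140^(1/3)*(-1 + sqrt(3073281))^(1/3)) + 1 + sqrt(2)*sqrt(-21*140^(1/3)*(-1 + sqrt(3073281))^(1/3) + 1 + 1176*5^(2/3)*98^(1/3)/(-1 + sqrt(3073281))^(1/3) + 1/sqrt(-2352*5^(2/3)*98^(1/3)/(-1 + sqrt(3073281))^(1/3) + 1 + 42*140^(1/3)*(-1 + sqrt(3073281))^(1/3))))/84)


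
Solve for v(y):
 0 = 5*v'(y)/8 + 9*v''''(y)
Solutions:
 v(y) = C1 + C4*exp(-15^(1/3)*y/6) + (C2*sin(3^(5/6)*5^(1/3)*y/12) + C3*cos(3^(5/6)*5^(1/3)*y/12))*exp(15^(1/3)*y/12)


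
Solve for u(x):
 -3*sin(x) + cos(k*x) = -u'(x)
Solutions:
 u(x) = C1 - 3*cos(x) - sin(k*x)/k


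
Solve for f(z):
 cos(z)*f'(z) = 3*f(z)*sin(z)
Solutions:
 f(z) = C1/cos(z)^3


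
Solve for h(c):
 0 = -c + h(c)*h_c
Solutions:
 h(c) = -sqrt(C1 + c^2)
 h(c) = sqrt(C1 + c^2)


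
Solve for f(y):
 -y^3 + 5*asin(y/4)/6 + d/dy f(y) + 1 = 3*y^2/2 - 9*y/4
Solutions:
 f(y) = C1 + y^4/4 + y^3/2 - 9*y^2/8 - 5*y*asin(y/4)/6 - y - 5*sqrt(16 - y^2)/6


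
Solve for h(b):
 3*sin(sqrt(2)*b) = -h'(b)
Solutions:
 h(b) = C1 + 3*sqrt(2)*cos(sqrt(2)*b)/2


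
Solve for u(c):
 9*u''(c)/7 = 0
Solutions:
 u(c) = C1 + C2*c


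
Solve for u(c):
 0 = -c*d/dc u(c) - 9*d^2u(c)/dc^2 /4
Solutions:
 u(c) = C1 + C2*erf(sqrt(2)*c/3)


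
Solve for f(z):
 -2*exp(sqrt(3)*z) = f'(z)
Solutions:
 f(z) = C1 - 2*sqrt(3)*exp(sqrt(3)*z)/3


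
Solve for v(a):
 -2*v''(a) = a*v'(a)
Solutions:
 v(a) = C1 + C2*erf(a/2)


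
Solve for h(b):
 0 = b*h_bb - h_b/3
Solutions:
 h(b) = C1 + C2*b^(4/3)


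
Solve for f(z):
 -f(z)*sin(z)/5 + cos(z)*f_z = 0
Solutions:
 f(z) = C1/cos(z)^(1/5)


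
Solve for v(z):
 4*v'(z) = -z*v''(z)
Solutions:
 v(z) = C1 + C2/z^3


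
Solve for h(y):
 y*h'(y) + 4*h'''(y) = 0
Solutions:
 h(y) = C1 + Integral(C2*airyai(-2^(1/3)*y/2) + C3*airybi(-2^(1/3)*y/2), y)


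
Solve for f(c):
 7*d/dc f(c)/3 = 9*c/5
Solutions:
 f(c) = C1 + 27*c^2/70


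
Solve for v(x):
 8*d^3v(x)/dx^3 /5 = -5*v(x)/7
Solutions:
 v(x) = C3*exp(-35^(2/3)*x/14) + (C1*sin(sqrt(3)*35^(2/3)*x/28) + C2*cos(sqrt(3)*35^(2/3)*x/28))*exp(35^(2/3)*x/28)


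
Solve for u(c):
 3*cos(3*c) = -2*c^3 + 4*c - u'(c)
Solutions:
 u(c) = C1 - c^4/2 + 2*c^2 - sin(3*c)


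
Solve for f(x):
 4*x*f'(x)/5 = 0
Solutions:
 f(x) = C1


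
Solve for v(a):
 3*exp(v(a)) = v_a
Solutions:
 v(a) = log(-1/(C1 + 3*a))


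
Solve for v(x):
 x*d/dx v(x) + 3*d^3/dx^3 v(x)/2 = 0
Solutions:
 v(x) = C1 + Integral(C2*airyai(-2^(1/3)*3^(2/3)*x/3) + C3*airybi(-2^(1/3)*3^(2/3)*x/3), x)


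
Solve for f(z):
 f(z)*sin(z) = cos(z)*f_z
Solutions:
 f(z) = C1/cos(z)


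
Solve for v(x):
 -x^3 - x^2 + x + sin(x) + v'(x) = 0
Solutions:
 v(x) = C1 + x^4/4 + x^3/3 - x^2/2 + cos(x)


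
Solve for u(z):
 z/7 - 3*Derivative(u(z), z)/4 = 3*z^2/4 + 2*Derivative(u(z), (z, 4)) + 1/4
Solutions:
 u(z) = C1 + C4*exp(-3^(1/3)*z/2) - z^3/3 + 2*z^2/21 - z/3 + (C2*sin(3^(5/6)*z/4) + C3*cos(3^(5/6)*z/4))*exp(3^(1/3)*z/4)


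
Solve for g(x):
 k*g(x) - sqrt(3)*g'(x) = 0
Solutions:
 g(x) = C1*exp(sqrt(3)*k*x/3)


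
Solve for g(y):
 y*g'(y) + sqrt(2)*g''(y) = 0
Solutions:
 g(y) = C1 + C2*erf(2^(1/4)*y/2)


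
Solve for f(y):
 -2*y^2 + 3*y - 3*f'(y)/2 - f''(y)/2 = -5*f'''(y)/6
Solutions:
 f(y) = C1 + C2*exp(3*y*(1 - sqrt(21))/10) + C3*exp(3*y*(1 + sqrt(21))/10) - 4*y^3/9 + 13*y^2/9 - 22*y/9


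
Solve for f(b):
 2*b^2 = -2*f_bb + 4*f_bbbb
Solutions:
 f(b) = C1 + C2*b + C3*exp(-sqrt(2)*b/2) + C4*exp(sqrt(2)*b/2) - b^4/12 - 2*b^2


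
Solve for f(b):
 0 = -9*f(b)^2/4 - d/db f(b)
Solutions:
 f(b) = 4/(C1 + 9*b)


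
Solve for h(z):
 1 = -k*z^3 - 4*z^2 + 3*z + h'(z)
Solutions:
 h(z) = C1 + k*z^4/4 + 4*z^3/3 - 3*z^2/2 + z


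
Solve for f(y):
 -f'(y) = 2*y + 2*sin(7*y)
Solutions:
 f(y) = C1 - y^2 + 2*cos(7*y)/7


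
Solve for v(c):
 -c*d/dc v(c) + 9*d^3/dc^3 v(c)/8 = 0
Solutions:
 v(c) = C1 + Integral(C2*airyai(2*3^(1/3)*c/3) + C3*airybi(2*3^(1/3)*c/3), c)


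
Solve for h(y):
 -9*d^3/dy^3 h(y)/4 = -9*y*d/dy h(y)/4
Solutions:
 h(y) = C1 + Integral(C2*airyai(y) + C3*airybi(y), y)


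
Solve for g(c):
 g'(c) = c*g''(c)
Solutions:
 g(c) = C1 + C2*c^2


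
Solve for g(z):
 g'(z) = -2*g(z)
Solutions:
 g(z) = C1*exp(-2*z)


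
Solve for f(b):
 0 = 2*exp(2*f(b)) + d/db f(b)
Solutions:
 f(b) = log(-sqrt(-1/(C1 - 2*b))) - log(2)/2
 f(b) = log(-1/(C1 - 2*b))/2 - log(2)/2


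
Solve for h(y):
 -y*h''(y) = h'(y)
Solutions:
 h(y) = C1 + C2*log(y)


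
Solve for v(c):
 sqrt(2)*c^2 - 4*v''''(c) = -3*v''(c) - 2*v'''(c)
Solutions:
 v(c) = C1 + C2*c + C3*exp(c*(1 - sqrt(13))/4) + C4*exp(c*(1 + sqrt(13))/4) - sqrt(2)*c^4/36 + 2*sqrt(2)*c^3/27 - 16*sqrt(2)*c^2/27


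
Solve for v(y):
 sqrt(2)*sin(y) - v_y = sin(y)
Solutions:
 v(y) = C1 - sqrt(2)*cos(y) + cos(y)


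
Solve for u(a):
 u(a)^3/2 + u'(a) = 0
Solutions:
 u(a) = -sqrt(-1/(C1 - a))
 u(a) = sqrt(-1/(C1 - a))


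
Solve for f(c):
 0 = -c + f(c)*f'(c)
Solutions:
 f(c) = -sqrt(C1 + c^2)
 f(c) = sqrt(C1 + c^2)


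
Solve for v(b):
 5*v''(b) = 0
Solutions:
 v(b) = C1 + C2*b


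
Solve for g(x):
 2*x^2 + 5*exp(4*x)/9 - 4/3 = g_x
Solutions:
 g(x) = C1 + 2*x^3/3 - 4*x/3 + 5*exp(4*x)/36


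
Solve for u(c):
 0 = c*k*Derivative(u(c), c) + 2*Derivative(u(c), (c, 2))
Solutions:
 u(c) = Piecewise((-sqrt(pi)*C1*erf(c*sqrt(k)/2)/sqrt(k) - C2, (k > 0) | (k < 0)), (-C1*c - C2, True))


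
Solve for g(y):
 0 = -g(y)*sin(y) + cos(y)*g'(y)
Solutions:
 g(y) = C1/cos(y)


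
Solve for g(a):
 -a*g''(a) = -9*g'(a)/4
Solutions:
 g(a) = C1 + C2*a^(13/4)


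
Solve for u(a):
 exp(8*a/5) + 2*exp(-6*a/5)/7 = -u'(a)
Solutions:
 u(a) = C1 - 5*exp(8*a/5)/8 + 5*exp(-6*a/5)/21


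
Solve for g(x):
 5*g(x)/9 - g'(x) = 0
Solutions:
 g(x) = C1*exp(5*x/9)


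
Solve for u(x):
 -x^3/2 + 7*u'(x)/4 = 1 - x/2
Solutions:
 u(x) = C1 + x^4/14 - x^2/7 + 4*x/7


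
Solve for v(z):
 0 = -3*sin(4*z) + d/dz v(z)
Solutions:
 v(z) = C1 - 3*cos(4*z)/4


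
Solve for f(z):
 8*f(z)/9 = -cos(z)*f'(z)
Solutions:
 f(z) = C1*(sin(z) - 1)^(4/9)/(sin(z) + 1)^(4/9)


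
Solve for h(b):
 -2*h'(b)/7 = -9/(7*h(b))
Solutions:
 h(b) = -sqrt(C1 + 9*b)
 h(b) = sqrt(C1 + 9*b)


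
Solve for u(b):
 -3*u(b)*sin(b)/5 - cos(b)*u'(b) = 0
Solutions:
 u(b) = C1*cos(b)^(3/5)


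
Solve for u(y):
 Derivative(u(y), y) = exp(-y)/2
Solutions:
 u(y) = C1 - exp(-y)/2


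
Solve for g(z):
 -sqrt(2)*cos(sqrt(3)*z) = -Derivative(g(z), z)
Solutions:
 g(z) = C1 + sqrt(6)*sin(sqrt(3)*z)/3


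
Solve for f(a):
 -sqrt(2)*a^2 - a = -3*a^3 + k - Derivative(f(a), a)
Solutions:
 f(a) = C1 - 3*a^4/4 + sqrt(2)*a^3/3 + a^2/2 + a*k


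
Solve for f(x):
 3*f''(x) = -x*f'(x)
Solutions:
 f(x) = C1 + C2*erf(sqrt(6)*x/6)


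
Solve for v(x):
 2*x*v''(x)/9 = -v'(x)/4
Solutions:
 v(x) = C1 + C2/x^(1/8)


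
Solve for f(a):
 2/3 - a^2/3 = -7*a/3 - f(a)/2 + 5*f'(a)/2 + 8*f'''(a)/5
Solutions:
 f(a) = C1*exp(15^(1/3)*a*(-(18 + sqrt(2199))^(1/3) + 5*15^(1/3)/(18 + sqrt(2199))^(1/3))/24)*sin(3^(1/6)*5^(1/3)*a*(15*5^(1/3)/(18 + sqrt(2199))^(1/3) + 3^(2/3)*(18 + sqrt(2199))^(1/3))/24) + C2*exp(15^(1/3)*a*(-(18 + sqrt(2199))^(1/3) + 5*15^(1/3)/(18 + sqrt(2199))^(1/3))/24)*cos(3^(1/6)*5^(1/3)*a*(15*5^(1/3)/(18 + sqrt(2199))^(1/3) + 3^(2/3)*(18 + sqrt(2199))^(1/3))/24) + C3*exp(-15^(1/3)*a*(-(18 + sqrt(2199))^(1/3) + 5*15^(1/3)/(18 + sqrt(2199))^(1/3))/12) + 2*a^2/3 + 2*a + 26/3


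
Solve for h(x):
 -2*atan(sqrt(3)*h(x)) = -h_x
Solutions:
 Integral(1/atan(sqrt(3)*_y), (_y, h(x))) = C1 + 2*x


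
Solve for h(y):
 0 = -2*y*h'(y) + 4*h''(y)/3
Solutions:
 h(y) = C1 + C2*erfi(sqrt(3)*y/2)


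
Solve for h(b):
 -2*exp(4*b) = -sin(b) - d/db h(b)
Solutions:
 h(b) = C1 + exp(4*b)/2 + cos(b)


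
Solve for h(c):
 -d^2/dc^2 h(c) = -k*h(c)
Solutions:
 h(c) = C1*exp(-c*sqrt(k)) + C2*exp(c*sqrt(k))


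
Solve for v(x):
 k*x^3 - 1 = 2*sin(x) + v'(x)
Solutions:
 v(x) = C1 + k*x^4/4 - x + 2*cos(x)


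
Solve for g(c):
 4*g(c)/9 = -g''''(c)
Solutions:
 g(c) = (C1*sin(sqrt(3)*c/3) + C2*cos(sqrt(3)*c/3))*exp(-sqrt(3)*c/3) + (C3*sin(sqrt(3)*c/3) + C4*cos(sqrt(3)*c/3))*exp(sqrt(3)*c/3)


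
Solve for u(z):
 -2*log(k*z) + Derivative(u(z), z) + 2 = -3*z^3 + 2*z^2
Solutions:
 u(z) = C1 - 3*z^4/4 + 2*z^3/3 + 2*z*log(k*z) - 4*z


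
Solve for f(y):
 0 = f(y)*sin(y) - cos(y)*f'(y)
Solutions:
 f(y) = C1/cos(y)


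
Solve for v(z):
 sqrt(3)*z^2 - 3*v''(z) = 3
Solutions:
 v(z) = C1 + C2*z + sqrt(3)*z^4/36 - z^2/2


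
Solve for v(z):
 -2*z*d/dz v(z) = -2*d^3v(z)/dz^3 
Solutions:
 v(z) = C1 + Integral(C2*airyai(z) + C3*airybi(z), z)


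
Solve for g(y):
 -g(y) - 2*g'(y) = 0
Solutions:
 g(y) = C1*exp(-y/2)


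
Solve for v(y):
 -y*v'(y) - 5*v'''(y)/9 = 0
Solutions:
 v(y) = C1 + Integral(C2*airyai(-15^(2/3)*y/5) + C3*airybi(-15^(2/3)*y/5), y)


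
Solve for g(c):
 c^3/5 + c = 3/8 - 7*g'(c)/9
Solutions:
 g(c) = C1 - 9*c^4/140 - 9*c^2/14 + 27*c/56


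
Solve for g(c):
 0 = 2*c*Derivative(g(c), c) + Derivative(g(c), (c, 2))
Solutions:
 g(c) = C1 + C2*erf(c)


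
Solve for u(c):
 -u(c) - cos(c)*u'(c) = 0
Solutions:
 u(c) = C1*sqrt(sin(c) - 1)/sqrt(sin(c) + 1)


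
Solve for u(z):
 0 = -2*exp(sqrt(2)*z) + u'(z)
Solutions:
 u(z) = C1 + sqrt(2)*exp(sqrt(2)*z)


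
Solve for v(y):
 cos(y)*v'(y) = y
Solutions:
 v(y) = C1 + Integral(y/cos(y), y)


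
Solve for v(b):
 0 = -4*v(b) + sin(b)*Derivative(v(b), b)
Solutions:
 v(b) = C1*(cos(b)^2 - 2*cos(b) + 1)/(cos(b)^2 + 2*cos(b) + 1)


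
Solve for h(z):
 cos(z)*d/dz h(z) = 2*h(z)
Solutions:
 h(z) = C1*(sin(z) + 1)/(sin(z) - 1)


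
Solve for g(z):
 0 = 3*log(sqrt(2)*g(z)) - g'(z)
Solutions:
 -2*Integral(1/(2*log(_y) + log(2)), (_y, g(z)))/3 = C1 - z


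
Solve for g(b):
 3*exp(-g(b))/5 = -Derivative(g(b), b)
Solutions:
 g(b) = log(C1 - 3*b/5)


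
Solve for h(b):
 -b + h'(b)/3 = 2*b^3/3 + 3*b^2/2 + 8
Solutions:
 h(b) = C1 + b^4/2 + 3*b^3/2 + 3*b^2/2 + 24*b


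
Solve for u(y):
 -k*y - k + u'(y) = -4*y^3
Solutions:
 u(y) = C1 + k*y^2/2 + k*y - y^4


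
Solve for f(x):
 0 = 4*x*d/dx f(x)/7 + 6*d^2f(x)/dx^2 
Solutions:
 f(x) = C1 + C2*erf(sqrt(21)*x/21)


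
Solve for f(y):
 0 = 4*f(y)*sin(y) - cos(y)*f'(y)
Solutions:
 f(y) = C1/cos(y)^4


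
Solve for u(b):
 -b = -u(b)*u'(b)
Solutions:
 u(b) = -sqrt(C1 + b^2)
 u(b) = sqrt(C1 + b^2)


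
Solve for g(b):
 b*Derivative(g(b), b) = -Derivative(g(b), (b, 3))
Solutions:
 g(b) = C1 + Integral(C2*airyai(-b) + C3*airybi(-b), b)


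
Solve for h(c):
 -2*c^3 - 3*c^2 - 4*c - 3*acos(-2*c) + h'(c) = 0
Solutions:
 h(c) = C1 + c^4/2 + c^3 + 2*c^2 + 3*c*acos(-2*c) + 3*sqrt(1 - 4*c^2)/2


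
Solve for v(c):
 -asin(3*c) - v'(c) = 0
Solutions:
 v(c) = C1 - c*asin(3*c) - sqrt(1 - 9*c^2)/3


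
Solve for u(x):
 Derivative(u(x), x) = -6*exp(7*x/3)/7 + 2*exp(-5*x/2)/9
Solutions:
 u(x) = C1 - 18*exp(7*x/3)/49 - 4*exp(-5*x/2)/45


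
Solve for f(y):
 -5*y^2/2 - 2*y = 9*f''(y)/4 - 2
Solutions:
 f(y) = C1 + C2*y - 5*y^4/54 - 4*y^3/27 + 4*y^2/9


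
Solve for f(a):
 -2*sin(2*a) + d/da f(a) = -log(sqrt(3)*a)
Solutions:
 f(a) = C1 - a*log(a) - a*log(3)/2 + a - cos(2*a)


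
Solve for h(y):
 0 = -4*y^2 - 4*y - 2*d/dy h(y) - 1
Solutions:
 h(y) = C1 - 2*y^3/3 - y^2 - y/2


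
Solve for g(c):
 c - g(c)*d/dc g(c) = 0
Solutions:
 g(c) = -sqrt(C1 + c^2)
 g(c) = sqrt(C1 + c^2)


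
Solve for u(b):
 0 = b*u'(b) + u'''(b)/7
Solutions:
 u(b) = C1 + Integral(C2*airyai(-7^(1/3)*b) + C3*airybi(-7^(1/3)*b), b)


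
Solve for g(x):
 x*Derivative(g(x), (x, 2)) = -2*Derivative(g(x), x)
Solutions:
 g(x) = C1 + C2/x


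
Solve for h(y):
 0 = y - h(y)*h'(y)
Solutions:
 h(y) = -sqrt(C1 + y^2)
 h(y) = sqrt(C1 + y^2)


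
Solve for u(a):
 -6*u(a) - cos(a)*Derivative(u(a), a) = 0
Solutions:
 u(a) = C1*(sin(a)^3 - 3*sin(a)^2 + 3*sin(a) - 1)/(sin(a)^3 + 3*sin(a)^2 + 3*sin(a) + 1)


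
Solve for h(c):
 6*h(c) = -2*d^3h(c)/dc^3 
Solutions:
 h(c) = C3*exp(-3^(1/3)*c) + (C1*sin(3^(5/6)*c/2) + C2*cos(3^(5/6)*c/2))*exp(3^(1/3)*c/2)


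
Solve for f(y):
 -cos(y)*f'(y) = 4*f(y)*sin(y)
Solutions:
 f(y) = C1*cos(y)^4


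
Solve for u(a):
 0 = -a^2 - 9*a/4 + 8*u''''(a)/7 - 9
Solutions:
 u(a) = C1 + C2*a + C3*a^2 + C4*a^3 + 7*a^6/2880 + 21*a^5/1280 + 21*a^4/64


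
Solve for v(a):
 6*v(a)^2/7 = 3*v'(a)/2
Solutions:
 v(a) = -7/(C1 + 4*a)


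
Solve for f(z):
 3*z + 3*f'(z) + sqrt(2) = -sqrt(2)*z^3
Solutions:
 f(z) = C1 - sqrt(2)*z^4/12 - z^2/2 - sqrt(2)*z/3


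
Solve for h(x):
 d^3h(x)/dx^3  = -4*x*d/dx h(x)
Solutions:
 h(x) = C1 + Integral(C2*airyai(-2^(2/3)*x) + C3*airybi(-2^(2/3)*x), x)


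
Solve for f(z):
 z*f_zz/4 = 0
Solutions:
 f(z) = C1 + C2*z


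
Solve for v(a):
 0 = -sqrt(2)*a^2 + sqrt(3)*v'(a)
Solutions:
 v(a) = C1 + sqrt(6)*a^3/9


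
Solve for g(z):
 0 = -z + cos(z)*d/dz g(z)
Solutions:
 g(z) = C1 + Integral(z/cos(z), z)


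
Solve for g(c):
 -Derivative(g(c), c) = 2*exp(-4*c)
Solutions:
 g(c) = C1 + exp(-4*c)/2


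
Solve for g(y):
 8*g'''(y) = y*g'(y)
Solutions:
 g(y) = C1 + Integral(C2*airyai(y/2) + C3*airybi(y/2), y)


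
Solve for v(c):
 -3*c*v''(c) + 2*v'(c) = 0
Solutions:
 v(c) = C1 + C2*c^(5/3)


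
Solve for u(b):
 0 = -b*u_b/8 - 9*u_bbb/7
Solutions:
 u(b) = C1 + Integral(C2*airyai(-21^(1/3)*b/6) + C3*airybi(-21^(1/3)*b/6), b)


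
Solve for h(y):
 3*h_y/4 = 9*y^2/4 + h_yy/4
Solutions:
 h(y) = C1 + C2*exp(3*y) + y^3 + y^2 + 2*y/3


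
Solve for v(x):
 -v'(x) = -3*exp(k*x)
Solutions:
 v(x) = C1 + 3*exp(k*x)/k


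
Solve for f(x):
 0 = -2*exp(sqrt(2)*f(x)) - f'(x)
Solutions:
 f(x) = sqrt(2)*(2*log(1/(C1 + 2*x)) - log(2))/4


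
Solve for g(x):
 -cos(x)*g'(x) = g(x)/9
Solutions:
 g(x) = C1*(sin(x) - 1)^(1/18)/(sin(x) + 1)^(1/18)


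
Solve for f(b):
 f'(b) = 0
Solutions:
 f(b) = C1


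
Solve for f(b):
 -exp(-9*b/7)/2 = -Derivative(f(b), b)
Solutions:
 f(b) = C1 - 7*exp(-9*b/7)/18


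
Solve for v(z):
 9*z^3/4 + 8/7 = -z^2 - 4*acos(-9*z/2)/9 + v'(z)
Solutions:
 v(z) = C1 + 9*z^4/16 + z^3/3 + 4*z*acos(-9*z/2)/9 + 8*z/7 + 4*sqrt(4 - 81*z^2)/81


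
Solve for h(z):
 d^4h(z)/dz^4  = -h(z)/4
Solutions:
 h(z) = (C1*sin(z/2) + C2*cos(z/2))*exp(-z/2) + (C3*sin(z/2) + C4*cos(z/2))*exp(z/2)


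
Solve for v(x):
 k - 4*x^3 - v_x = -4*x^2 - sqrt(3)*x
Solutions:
 v(x) = C1 + k*x - x^4 + 4*x^3/3 + sqrt(3)*x^2/2


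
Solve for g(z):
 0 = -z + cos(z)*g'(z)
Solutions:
 g(z) = C1 + Integral(z/cos(z), z)


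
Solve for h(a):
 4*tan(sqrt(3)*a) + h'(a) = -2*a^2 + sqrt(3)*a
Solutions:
 h(a) = C1 - 2*a^3/3 + sqrt(3)*a^2/2 + 4*sqrt(3)*log(cos(sqrt(3)*a))/3


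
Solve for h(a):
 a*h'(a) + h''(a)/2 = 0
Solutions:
 h(a) = C1 + C2*erf(a)


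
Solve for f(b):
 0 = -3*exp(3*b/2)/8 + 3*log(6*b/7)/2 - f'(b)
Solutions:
 f(b) = C1 + 3*b*log(b)/2 + 3*b*(-log(7) - 1 + log(6))/2 - exp(3*b/2)/4


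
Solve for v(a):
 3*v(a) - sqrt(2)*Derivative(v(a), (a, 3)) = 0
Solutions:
 v(a) = C3*exp(2^(5/6)*3^(1/3)*a/2) + (C1*sin(6^(5/6)*a/4) + C2*cos(6^(5/6)*a/4))*exp(-2^(5/6)*3^(1/3)*a/4)


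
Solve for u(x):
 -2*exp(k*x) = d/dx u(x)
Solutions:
 u(x) = C1 - 2*exp(k*x)/k


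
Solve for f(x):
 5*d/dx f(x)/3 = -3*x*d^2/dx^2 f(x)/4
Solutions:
 f(x) = C1 + C2/x^(11/9)


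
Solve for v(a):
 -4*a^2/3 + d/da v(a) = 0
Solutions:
 v(a) = C1 + 4*a^3/9


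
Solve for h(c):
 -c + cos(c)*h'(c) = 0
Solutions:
 h(c) = C1 + Integral(c/cos(c), c)


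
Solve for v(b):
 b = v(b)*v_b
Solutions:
 v(b) = -sqrt(C1 + b^2)
 v(b) = sqrt(C1 + b^2)


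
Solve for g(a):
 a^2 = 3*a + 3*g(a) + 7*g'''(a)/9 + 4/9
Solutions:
 g(a) = C3*exp(-3*7^(2/3)*a/7) + a^2/3 - a + (C1*sin(3*sqrt(3)*7^(2/3)*a/14) + C2*cos(3*sqrt(3)*7^(2/3)*a/14))*exp(3*7^(2/3)*a/14) - 4/27


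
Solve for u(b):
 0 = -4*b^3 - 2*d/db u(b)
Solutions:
 u(b) = C1 - b^4/2


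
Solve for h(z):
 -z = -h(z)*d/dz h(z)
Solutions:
 h(z) = -sqrt(C1 + z^2)
 h(z) = sqrt(C1 + z^2)


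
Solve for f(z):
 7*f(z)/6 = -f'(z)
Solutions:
 f(z) = C1*exp(-7*z/6)


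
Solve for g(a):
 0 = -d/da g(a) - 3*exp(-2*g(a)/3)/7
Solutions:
 g(a) = 3*log(-sqrt(C1 - 3*a)) - 3*log(21) + 3*log(42)/2
 g(a) = 3*log(C1 - 3*a)/2 - 3*log(21) + 3*log(42)/2


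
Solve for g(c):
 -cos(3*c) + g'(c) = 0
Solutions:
 g(c) = C1 + sin(3*c)/3


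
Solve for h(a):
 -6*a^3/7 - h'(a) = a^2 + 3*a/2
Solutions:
 h(a) = C1 - 3*a^4/14 - a^3/3 - 3*a^2/4


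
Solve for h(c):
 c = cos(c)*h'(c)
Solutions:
 h(c) = C1 + Integral(c/cos(c), c)


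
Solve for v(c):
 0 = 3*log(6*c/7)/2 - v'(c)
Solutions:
 v(c) = C1 + 3*c*log(c)/2 - 3*c*log(7)/2 - 3*c/2 + 3*c*log(6)/2


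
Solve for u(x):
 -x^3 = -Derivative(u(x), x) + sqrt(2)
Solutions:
 u(x) = C1 + x^4/4 + sqrt(2)*x


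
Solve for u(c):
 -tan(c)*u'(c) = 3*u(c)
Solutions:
 u(c) = C1/sin(c)^3


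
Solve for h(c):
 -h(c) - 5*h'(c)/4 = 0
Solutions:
 h(c) = C1*exp(-4*c/5)


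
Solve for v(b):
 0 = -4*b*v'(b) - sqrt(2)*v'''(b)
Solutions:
 v(b) = C1 + Integral(C2*airyai(-sqrt(2)*b) + C3*airybi(-sqrt(2)*b), b)


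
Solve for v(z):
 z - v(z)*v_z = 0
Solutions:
 v(z) = -sqrt(C1 + z^2)
 v(z) = sqrt(C1 + z^2)


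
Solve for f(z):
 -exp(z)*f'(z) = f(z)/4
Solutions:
 f(z) = C1*exp(exp(-z)/4)


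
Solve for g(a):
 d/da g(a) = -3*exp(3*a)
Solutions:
 g(a) = C1 - exp(3*a)


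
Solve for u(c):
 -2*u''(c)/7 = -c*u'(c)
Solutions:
 u(c) = C1 + C2*erfi(sqrt(7)*c/2)


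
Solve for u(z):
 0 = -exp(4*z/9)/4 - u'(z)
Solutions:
 u(z) = C1 - 9*exp(4*z/9)/16


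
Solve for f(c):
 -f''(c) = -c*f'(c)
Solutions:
 f(c) = C1 + C2*erfi(sqrt(2)*c/2)


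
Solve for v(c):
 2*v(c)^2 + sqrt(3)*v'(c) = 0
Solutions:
 v(c) = 3/(C1 + 2*sqrt(3)*c)


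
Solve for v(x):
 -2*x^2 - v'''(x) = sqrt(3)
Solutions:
 v(x) = C1 + C2*x + C3*x^2 - x^5/30 - sqrt(3)*x^3/6


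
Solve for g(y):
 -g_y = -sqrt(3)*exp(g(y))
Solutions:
 g(y) = log(-1/(C1 + sqrt(3)*y))


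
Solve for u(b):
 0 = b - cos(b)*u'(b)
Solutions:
 u(b) = C1 + Integral(b/cos(b), b)


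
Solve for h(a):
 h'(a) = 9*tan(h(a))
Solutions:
 h(a) = pi - asin(C1*exp(9*a))
 h(a) = asin(C1*exp(9*a))


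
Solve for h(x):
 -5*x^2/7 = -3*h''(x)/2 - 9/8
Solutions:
 h(x) = C1 + C2*x + 5*x^4/126 - 3*x^2/8


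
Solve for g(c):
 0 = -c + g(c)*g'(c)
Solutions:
 g(c) = -sqrt(C1 + c^2)
 g(c) = sqrt(C1 + c^2)


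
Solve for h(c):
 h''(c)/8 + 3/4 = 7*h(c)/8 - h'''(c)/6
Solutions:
 h(c) = C1*exp(-c*((4*sqrt(1743) + 167)^(-1/3) + 2 + (4*sqrt(1743) + 167)^(1/3))/8)*sin(sqrt(3)*c*(-(4*sqrt(1743) + 167)^(1/3) + (4*sqrt(1743) + 167)^(-1/3))/8) + C2*exp(-c*((4*sqrt(1743) + 167)^(-1/3) + 2 + (4*sqrt(1743) + 167)^(1/3))/8)*cos(sqrt(3)*c*(-(4*sqrt(1743) + 167)^(1/3) + (4*sqrt(1743) + 167)^(-1/3))/8) + C3*exp(c*(-1 + (4*sqrt(1743) + 167)^(-1/3) + (4*sqrt(1743) + 167)^(1/3))/4) + 6/7


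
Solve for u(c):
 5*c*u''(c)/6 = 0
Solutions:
 u(c) = C1 + C2*c


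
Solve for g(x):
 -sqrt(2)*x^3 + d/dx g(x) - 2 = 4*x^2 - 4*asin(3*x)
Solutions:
 g(x) = C1 + sqrt(2)*x^4/4 + 4*x^3/3 - 4*x*asin(3*x) + 2*x - 4*sqrt(1 - 9*x^2)/3


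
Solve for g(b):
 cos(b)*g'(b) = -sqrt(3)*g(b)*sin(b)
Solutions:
 g(b) = C1*cos(b)^(sqrt(3))


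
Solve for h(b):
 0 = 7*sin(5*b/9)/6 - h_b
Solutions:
 h(b) = C1 - 21*cos(5*b/9)/10


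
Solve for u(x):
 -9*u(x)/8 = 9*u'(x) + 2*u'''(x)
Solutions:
 u(x) = C1*exp(6^(1/3)*x*(-4*6^(1/3)/(3 + sqrt(393))^(1/3) + (3 + sqrt(393))^(1/3))/8)*sin(2^(1/3)*3^(1/6)*x*(12*2^(1/3)/(3 + sqrt(393))^(1/3) + 3^(2/3)*(3 + sqrt(393))^(1/3))/8) + C2*exp(6^(1/3)*x*(-4*6^(1/3)/(3 + sqrt(393))^(1/3) + (3 + sqrt(393))^(1/3))/8)*cos(2^(1/3)*3^(1/6)*x*(12*2^(1/3)/(3 + sqrt(393))^(1/3) + 3^(2/3)*(3 + sqrt(393))^(1/3))/8) + C3*exp(6^(1/3)*x*(-(3 + sqrt(393))^(1/3)/4 + 6^(1/3)/(3 + sqrt(393))^(1/3)))


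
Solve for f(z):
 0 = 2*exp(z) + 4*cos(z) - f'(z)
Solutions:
 f(z) = C1 + 2*exp(z) + 4*sin(z)


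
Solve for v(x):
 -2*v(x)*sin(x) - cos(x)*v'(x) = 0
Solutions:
 v(x) = C1*cos(x)^2


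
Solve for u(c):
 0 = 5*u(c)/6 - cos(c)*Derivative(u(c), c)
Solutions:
 u(c) = C1*(sin(c) + 1)^(5/12)/(sin(c) - 1)^(5/12)


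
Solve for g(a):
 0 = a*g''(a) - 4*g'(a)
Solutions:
 g(a) = C1 + C2*a^5


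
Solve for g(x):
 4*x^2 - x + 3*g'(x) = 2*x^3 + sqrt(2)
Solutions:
 g(x) = C1 + x^4/6 - 4*x^3/9 + x^2/6 + sqrt(2)*x/3


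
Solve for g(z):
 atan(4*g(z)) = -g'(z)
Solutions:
 Integral(1/atan(4*_y), (_y, g(z))) = C1 - z


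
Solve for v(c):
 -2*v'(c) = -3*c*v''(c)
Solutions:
 v(c) = C1 + C2*c^(5/3)


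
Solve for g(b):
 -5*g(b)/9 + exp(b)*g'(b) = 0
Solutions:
 g(b) = C1*exp(-5*exp(-b)/9)


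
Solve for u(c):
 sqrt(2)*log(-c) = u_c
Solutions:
 u(c) = C1 + sqrt(2)*c*log(-c) - sqrt(2)*c


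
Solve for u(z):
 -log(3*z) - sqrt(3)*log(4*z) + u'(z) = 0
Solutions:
 u(z) = C1 + z*log(z) + sqrt(3)*z*log(z) - sqrt(3)*z - z + z*log(3*2^(2*sqrt(3)))


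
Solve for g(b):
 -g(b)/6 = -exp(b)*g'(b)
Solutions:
 g(b) = C1*exp(-exp(-b)/6)


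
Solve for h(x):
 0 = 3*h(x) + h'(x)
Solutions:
 h(x) = C1*exp(-3*x)


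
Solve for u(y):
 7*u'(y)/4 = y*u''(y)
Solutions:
 u(y) = C1 + C2*y^(11/4)


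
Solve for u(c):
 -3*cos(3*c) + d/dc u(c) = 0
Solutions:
 u(c) = C1 + sin(3*c)


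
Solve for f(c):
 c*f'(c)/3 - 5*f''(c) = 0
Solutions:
 f(c) = C1 + C2*erfi(sqrt(30)*c/30)


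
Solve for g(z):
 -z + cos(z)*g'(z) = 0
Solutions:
 g(z) = C1 + Integral(z/cos(z), z)


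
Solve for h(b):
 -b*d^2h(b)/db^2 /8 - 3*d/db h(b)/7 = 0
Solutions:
 h(b) = C1 + C2/b^(17/7)


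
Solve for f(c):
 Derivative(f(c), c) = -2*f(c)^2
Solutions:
 f(c) = 1/(C1 + 2*c)


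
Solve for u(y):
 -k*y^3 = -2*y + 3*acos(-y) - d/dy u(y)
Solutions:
 u(y) = C1 + k*y^4/4 - y^2 + 3*y*acos(-y) + 3*sqrt(1 - y^2)


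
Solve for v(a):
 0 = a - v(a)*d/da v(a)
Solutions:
 v(a) = -sqrt(C1 + a^2)
 v(a) = sqrt(C1 + a^2)
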